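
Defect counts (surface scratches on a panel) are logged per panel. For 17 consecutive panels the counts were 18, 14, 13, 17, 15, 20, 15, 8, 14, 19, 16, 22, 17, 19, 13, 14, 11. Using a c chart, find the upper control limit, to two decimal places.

c̄ = (18 + 14 + 13 + 17 + 15 + 20 + 15 + 8 + 14 + 19 + 16 + 22 + 17 + 19 + 13 + 14 + 11) / 17 = 265 / 17 = 15.5882
UCL = c̄ + 3√c̄ = 15.5882 + 3 × √15.5882 = 15.5882 + 3 × 3.9482 = 27.4328

27.43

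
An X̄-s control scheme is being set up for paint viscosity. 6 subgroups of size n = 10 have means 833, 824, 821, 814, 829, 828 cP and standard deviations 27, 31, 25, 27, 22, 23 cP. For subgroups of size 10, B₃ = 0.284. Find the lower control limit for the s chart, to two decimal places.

7.34

s̄ = (27 + 31 + 25 + 27 + 22 + 23) / 6 = 25.8333
LCL_s = B₃·s̄ = 0.284 × 25.8333 = 7.3367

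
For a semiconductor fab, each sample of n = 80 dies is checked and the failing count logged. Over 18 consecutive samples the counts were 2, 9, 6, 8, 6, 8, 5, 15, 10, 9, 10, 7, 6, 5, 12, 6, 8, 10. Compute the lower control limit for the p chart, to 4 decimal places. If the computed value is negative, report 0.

0.0000

p̄ = Σdᵢ / (k·n) = 142 / (18 × 80) = 0.09861
LCL = p̄ − 3·√(p̄(1−p̄)/n) = 0.09861 − 3 × 0.03333 = -0.00139 → 0 (negative, so LCL = 0)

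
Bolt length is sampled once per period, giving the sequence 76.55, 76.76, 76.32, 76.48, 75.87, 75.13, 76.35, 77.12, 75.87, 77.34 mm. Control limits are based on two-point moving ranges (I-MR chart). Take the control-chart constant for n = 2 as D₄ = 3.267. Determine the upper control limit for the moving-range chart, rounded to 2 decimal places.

Moving ranges: 0.21, 0.44, 0.16, 0.61, 0.74, 1.22, 0.77, 1.25, 1.47; M̄R̄ = 6.8700 / 9 = 0.7633
UCL_MR = D₄·M̄R̄ = 3.267 × 0.7633 = 2.4938

2.49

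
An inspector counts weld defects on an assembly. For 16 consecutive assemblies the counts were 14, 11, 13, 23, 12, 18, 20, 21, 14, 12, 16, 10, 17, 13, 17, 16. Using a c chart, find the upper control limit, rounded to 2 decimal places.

27.22

c̄ = (14 + 11 + 13 + 23 + 12 + 18 + 20 + 21 + 14 + 12 + 16 + 10 + 17 + 13 + 17 + 16) / 16 = 247 / 16 = 15.4375
UCL = c̄ + 3√c̄ = 15.4375 + 3 × √15.4375 = 15.4375 + 3 × 3.9291 = 27.2247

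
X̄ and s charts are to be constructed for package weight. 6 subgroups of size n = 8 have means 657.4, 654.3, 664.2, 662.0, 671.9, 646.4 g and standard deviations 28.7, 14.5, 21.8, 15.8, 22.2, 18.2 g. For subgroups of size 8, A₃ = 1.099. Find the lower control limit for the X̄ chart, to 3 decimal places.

X̄̄ = (657.4 + 654.3 + 664.2 + 662.0 + 671.9 + 646.4) / 6 = 659.3667
s̄ = (28.7 + 14.5 + 21.8 + 15.8 + 22.2 + 18.2) / 6 = 20.2000
LCL = X̄̄ − A₃·s̄ = 659.3667 − 1.099 × 20.2000 = 637.1669

637.167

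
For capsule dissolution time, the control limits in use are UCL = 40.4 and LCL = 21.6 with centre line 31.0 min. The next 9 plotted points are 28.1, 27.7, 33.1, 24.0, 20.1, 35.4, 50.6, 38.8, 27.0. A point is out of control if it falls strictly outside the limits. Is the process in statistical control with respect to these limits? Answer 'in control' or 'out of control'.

out of control

Compare each point to [21.6, 40.4]: sample 5 = 20.1 < LCL; sample 7 = 50.6 > UCL.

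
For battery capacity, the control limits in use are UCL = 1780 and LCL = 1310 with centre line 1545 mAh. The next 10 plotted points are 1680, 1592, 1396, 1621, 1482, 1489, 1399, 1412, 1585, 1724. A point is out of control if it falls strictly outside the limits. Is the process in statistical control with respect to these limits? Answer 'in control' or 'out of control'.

All 10 points lie within [1310, 1780].

in control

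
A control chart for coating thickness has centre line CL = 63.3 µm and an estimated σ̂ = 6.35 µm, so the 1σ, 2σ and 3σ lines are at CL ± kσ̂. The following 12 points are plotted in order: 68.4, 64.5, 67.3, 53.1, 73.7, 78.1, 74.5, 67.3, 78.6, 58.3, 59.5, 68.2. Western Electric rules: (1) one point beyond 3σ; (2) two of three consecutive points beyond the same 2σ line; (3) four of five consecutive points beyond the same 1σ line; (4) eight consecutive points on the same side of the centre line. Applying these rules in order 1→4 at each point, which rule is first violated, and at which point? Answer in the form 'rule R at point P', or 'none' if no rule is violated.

Zone of each point (C = within 1σ̂, B = 1σ̂–2σ̂, A = 2σ̂–3σ̂, * = beyond 3σ̂; sign = side of CL): 1:+C, 2:+C, 3:+C, 4:-B, 5:+B, 6:+A, 7:+B, 8:+C, 9:+A, 10:-C, 11:-C, 12:+C
Rule 3 (four of five consecutive points beyond the same 1σ limit) is satisfied at point 9.

rule 3 at point 9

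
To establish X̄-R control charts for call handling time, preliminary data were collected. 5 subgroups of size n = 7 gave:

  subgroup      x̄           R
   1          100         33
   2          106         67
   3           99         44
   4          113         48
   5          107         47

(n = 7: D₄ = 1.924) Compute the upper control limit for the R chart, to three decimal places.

R̄ = (33 + 67 + 44 + 48 + 47) / 5 = 239.0000 / 5 = 47.8000
UCL_R = D₄·R̄ = 1.924 × 47.8000 = 91.9672

91.967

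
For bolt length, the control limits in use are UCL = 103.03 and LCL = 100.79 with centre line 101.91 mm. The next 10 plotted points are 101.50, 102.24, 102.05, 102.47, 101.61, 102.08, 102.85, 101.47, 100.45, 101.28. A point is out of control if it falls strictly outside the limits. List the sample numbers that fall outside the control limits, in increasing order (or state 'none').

9

Compare each point to [100.79, 103.03]: sample 9 = 100.45 < LCL.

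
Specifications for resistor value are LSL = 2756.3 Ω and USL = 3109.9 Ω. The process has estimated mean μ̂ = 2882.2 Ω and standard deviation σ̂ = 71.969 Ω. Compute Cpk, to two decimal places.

0.58

Cpu = (USL − μ̂) / (3σ̂) = (3109.9 − 2882.2) / (3 × 71.969) = 1.0546; Cpl = (μ̂ − LSL) / (3σ̂) = (2882.2 − 2756.3) / (3 × 71.969) = 0.5831; Cpk = min(Cpu, Cpl) = 0.5831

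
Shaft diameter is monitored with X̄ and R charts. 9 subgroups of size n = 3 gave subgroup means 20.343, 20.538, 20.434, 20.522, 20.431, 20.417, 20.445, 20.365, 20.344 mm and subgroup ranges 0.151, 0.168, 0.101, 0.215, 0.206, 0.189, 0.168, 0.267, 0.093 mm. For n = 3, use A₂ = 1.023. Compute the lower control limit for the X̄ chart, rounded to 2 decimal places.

X̄̄ = (20.343 + 20.538 + 20.434 + 20.522 + 20.431 + 20.417 + 20.445 + 20.365 + 20.344) / 9 = 183.8390 / 9 = 20.4266
R̄ = (0.151 + 0.168 + 0.101 + 0.215 + 0.206 + 0.189 + 0.168 + 0.267 + 0.093) / 9 = 1.5580 / 9 = 0.1731
LCL = X̄̄ − A₂·R̄ = 20.4266 − 1.023 × 0.1731 = 20.2495

20.25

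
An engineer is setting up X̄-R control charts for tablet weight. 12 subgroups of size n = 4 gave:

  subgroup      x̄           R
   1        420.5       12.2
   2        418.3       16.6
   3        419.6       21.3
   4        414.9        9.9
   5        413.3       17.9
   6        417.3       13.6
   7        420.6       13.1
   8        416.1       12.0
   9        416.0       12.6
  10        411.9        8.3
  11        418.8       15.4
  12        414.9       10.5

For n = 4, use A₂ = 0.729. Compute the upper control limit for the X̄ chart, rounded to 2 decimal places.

426.78

X̄̄ = (420.5 + 418.3 + 419.6 + 414.9 + 413.3 + 417.3 + 420.6 + 416.1 + 416.0 + 411.9 + 418.8 + 414.9) / 12 = 5002.2000 / 12 = 416.8500
R̄ = (12.2 + 16.6 + 21.3 + 9.9 + 17.9 + 13.6 + 13.1 + 12.0 + 12.6 + 8.3 + 15.4 + 10.5) / 12 = 163.4000 / 12 = 13.6167
UCL = X̄̄ + A₂·R̄ = 416.8500 + 0.729 × 13.6167 = 426.7765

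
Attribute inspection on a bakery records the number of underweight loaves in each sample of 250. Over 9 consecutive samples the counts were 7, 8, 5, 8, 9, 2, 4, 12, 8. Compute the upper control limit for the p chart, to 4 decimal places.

p̄ = Σdᵢ / (k·n) = 63 / (9 × 250) = 0.02800
UCL = p̄ + 3·√(p̄(1−p̄)/n) = 0.02800 + 3 × √(0.02800×0.97200/250) = 0.02800 + 3 × 0.01043 = 0.05930

0.0593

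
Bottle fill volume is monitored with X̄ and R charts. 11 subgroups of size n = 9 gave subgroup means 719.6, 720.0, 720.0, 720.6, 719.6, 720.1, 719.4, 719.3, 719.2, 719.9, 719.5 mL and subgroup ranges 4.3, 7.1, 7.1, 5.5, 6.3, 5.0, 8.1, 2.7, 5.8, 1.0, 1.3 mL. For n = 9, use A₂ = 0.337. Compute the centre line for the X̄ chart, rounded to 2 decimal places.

719.75

X̄̄ = (719.6 + 720.0 + 720.0 + 720.6 + 719.6 + 720.1 + 719.4 + 719.3 + 719.2 + 719.9 + 719.5) / 11 = 7917.2000 / 11 = 719.7455
CL = X̄̄ = 719.7455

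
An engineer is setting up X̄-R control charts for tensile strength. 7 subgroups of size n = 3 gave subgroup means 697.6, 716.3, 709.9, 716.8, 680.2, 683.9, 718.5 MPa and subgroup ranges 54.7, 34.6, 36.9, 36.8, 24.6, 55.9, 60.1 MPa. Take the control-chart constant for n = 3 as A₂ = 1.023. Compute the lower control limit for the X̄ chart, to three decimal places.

X̄̄ = (697.6 + 716.3 + 709.9 + 716.8 + 680.2 + 683.9 + 718.5) / 7 = 4923.2000 / 7 = 703.3143
R̄ = (54.7 + 34.6 + 36.9 + 36.8 + 24.6 + 55.9 + 60.1) / 7 = 303.6000 / 7 = 43.3714
LCL = X̄̄ − A₂·R̄ = 703.3143 − 1.023 × 43.3714 = 658.9453

658.945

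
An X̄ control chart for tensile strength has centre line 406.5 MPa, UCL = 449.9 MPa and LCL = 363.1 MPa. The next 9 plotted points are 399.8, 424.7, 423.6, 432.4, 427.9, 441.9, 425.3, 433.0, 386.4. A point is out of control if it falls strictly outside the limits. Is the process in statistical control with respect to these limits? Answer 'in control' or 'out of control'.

All 9 points lie within [363.1, 449.9].

in control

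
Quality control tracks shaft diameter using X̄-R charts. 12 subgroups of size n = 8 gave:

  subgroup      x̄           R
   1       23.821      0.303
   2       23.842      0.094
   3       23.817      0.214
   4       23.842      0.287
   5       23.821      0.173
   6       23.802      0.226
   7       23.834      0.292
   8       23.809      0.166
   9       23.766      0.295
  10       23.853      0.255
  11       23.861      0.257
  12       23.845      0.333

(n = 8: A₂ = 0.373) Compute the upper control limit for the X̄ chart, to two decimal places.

23.92

X̄̄ = (23.821 + 23.842 + 23.817 + 23.842 + 23.821 + 23.802 + 23.834 + 23.809 + 23.766 + 23.853 + 23.861 + 23.845) / 12 = 285.9130 / 12 = 23.8261
R̄ = (0.303 + 0.094 + 0.214 + 0.287 + 0.173 + 0.226 + 0.292 + 0.166 + 0.295 + 0.255 + 0.257 + 0.333) / 12 = 2.8950 / 12 = 0.2412
UCL = X̄̄ + A₂·R̄ = 23.8261 + 0.373 × 0.2412 = 23.9161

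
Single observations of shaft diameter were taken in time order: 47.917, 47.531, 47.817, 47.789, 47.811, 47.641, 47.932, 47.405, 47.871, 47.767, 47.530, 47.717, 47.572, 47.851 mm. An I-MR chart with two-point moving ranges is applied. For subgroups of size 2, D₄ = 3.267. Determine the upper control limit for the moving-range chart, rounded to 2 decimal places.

0.79

Moving ranges: 0.386, 0.286, 0.028, 0.022, 0.170, 0.291, 0.527, 0.466, 0.104, 0.237, 0.187, 0.145, 0.279; M̄R̄ = 3.1280 / 13 = 0.2406
UCL_MR = D₄·M̄R̄ = 3.267 × 0.2406 = 0.7861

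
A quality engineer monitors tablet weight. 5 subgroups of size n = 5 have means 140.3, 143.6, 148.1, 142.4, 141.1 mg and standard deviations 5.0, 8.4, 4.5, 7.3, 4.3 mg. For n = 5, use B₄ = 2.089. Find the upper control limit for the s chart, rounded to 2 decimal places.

12.33

s̄ = (5.0 + 8.4 + 4.5 + 7.3 + 4.3) / 5 = 5.9000
UCL_s = B₄·s̄ = 2.089 × 5.9000 = 12.3251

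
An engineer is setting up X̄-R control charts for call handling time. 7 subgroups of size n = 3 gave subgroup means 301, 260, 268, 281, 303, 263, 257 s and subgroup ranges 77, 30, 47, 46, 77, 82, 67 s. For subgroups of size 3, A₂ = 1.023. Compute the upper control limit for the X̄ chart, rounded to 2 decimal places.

338.40

X̄̄ = (301 + 260 + 268 + 281 + 303 + 263 + 257) / 7 = 1933.0000 / 7 = 276.1429
R̄ = (77 + 30 + 47 + 46 + 77 + 82 + 67) / 7 = 426.0000 / 7 = 60.8571
UCL = X̄̄ + A₂·R̄ = 276.1429 + 1.023 × 60.8571 = 338.3997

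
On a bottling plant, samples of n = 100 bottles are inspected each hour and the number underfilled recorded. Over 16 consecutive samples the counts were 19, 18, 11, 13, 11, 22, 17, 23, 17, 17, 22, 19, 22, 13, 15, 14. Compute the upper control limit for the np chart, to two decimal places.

28.35

p̄ = Σdᵢ / (k·n) = 273 / (16 × 100) = 0.17062
UCL = np̄ + 3·√(np̄(1−p̄)) = 17.0625 + 3 × √(17.0625×0.82937) = 17.0625 + 3 × 3.7618 = 28.3479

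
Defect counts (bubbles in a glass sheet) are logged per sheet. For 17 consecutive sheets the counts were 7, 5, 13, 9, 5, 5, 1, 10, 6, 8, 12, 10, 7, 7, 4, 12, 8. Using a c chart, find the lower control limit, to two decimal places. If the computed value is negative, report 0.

c̄ = (7 + 5 + 13 + 9 + 5 + 5 + 1 + 10 + 6 + 8 + 12 + 10 + 7 + 7 + 4 + 12 + 8) / 17 = 129 / 17 = 7.5882
LCL = c̄ − 3√c̄ = 7.5882 − 3 × 2.7547 = -0.6758 → 0 (cannot be negative)

0.00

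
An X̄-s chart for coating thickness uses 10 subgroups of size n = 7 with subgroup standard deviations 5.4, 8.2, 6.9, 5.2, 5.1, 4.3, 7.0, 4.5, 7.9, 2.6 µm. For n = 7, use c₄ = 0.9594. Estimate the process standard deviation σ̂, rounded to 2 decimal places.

s̄ = (5.4 + 8.2 + 6.9 + 5.2 + 5.1 + 4.3 + 7.0 + 4.5 + 7.9 + 2.6) / 10 = 5.7100
σ̂ = s̄ / c₄ = 5.7100 / 0.9594 = 5.9516

5.95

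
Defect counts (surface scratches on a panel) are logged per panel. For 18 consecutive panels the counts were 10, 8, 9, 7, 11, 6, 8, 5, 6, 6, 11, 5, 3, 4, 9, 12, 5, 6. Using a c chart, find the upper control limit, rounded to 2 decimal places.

c̄ = (10 + 8 + 9 + 7 + 11 + 6 + 8 + 5 + 6 + 6 + 11 + 5 + 3 + 4 + 9 + 12 + 5 + 6) / 18 = 131 / 18 = 7.2778
UCL = c̄ + 3√c̄ = 7.2778 + 3 × √7.2778 = 7.2778 + 3 × 2.6977 = 15.3710

15.37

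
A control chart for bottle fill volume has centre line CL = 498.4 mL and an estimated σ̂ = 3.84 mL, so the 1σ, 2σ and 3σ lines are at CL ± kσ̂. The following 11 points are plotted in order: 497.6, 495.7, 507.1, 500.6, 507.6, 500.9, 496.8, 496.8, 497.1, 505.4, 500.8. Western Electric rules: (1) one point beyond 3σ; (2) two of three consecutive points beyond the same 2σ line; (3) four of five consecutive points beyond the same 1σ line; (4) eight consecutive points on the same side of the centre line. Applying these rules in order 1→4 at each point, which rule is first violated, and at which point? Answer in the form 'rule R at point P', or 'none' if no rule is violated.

rule 2 at point 5

Zone of each point (C = within 1σ̂, B = 1σ̂–2σ̂, A = 2σ̂–3σ̂, * = beyond 3σ̂; sign = side of CL): 1:-C, 2:-C, 3:+A, 4:+C, 5:+A, 6:+C, 7:-C, 8:-C, 9:-C, 10:+B, 11:+C
Rule 2 (two of three consecutive points beyond the same 2σ limit) is satisfied at point 5.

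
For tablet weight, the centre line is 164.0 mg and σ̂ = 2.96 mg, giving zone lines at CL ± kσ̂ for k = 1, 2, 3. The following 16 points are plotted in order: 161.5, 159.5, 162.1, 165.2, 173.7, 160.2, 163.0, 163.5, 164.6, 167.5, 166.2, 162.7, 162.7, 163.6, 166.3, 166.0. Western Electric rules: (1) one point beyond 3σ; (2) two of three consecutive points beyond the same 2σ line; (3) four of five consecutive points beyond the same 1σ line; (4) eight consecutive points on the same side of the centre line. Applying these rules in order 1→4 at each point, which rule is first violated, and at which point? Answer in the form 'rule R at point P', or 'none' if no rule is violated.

Zone of each point (C = within 1σ̂, B = 1σ̂–2σ̂, A = 2σ̂–3σ̂, * = beyond 3σ̂; sign = side of CL): 1:-C, 2:-B, 3:-C, 4:+C, 5:+*, 6:-B, 7:-C, 8:-C, 9:+C, 10:+B, 11:+C, 12:-C, 13:-C, 14:-C, 15:+C, 16:+C
Rule 1 (one point beyond the 3σ limits) is satisfied at point 5.

rule 1 at point 5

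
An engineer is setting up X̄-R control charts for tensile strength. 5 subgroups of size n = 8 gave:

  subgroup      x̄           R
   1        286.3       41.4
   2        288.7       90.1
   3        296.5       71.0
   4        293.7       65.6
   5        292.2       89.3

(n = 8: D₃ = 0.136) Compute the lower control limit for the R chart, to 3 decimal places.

9.721

R̄ = (41.4 + 90.1 + 71.0 + 65.6 + 89.3) / 5 = 357.4000 / 5 = 71.4800
LCL_R = D₃·R̄ = 0.136 × 71.4800 = 9.7213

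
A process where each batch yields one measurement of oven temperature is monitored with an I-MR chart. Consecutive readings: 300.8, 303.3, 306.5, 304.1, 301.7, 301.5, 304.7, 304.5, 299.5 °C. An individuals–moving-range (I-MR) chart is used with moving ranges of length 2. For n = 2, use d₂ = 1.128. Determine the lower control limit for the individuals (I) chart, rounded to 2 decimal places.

X̄ = (300.8 + 303.3 + 306.5 + 304.1 + 301.7 + 301.5 + 304.7 + 304.5 + 299.5) / 9 = 302.9556
Moving ranges: 2.5, 3.2, 2.4, 2.4, 0.2, 3.2, 0.2, 5.0; M̄R̄ = 19.1000 / 8 = 2.3875
LCL = X̄ − 3·M̄R̄/d₂ = 302.9556 − 3 × 2.3875 / 1.128 = 296.6058

296.61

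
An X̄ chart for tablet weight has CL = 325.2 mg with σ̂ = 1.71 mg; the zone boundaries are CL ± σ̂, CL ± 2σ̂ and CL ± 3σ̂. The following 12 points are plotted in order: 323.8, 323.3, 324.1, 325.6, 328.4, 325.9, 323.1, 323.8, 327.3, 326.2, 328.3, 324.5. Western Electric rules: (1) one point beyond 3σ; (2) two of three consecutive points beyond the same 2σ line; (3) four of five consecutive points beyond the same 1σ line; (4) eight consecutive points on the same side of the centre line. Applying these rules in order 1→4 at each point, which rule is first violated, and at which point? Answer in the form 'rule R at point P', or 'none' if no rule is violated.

none

Zone of each point (C = within 1σ̂, B = 1σ̂–2σ̂, A = 2σ̂–3σ̂, * = beyond 3σ̂; sign = side of CL): 1:-C, 2:-B, 3:-C, 4:+C, 5:+B, 6:+C, 7:-B, 8:-C, 9:+B, 10:+C, 11:+B, 12:-C
No rule fires across all 12 points.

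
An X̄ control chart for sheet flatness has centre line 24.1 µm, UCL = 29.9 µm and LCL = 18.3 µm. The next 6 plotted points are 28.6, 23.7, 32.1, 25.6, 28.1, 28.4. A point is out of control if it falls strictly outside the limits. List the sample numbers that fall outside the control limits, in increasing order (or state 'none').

Compare each point to [18.3, 29.9]: sample 3 = 32.1 > UCL.

3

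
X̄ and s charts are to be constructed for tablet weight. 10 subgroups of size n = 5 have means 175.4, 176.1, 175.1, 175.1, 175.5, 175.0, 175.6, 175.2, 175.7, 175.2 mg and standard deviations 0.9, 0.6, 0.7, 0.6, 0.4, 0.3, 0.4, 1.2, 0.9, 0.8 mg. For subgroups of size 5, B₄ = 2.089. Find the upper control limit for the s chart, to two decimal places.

s̄ = (0.9 + 0.6 + 0.7 + 0.6 + 0.4 + 0.3 + 0.4 + 1.2 + 0.9 + 0.8) / 10 = 0.6800
UCL_s = B₄·s̄ = 2.089 × 0.6800 = 1.4205

1.42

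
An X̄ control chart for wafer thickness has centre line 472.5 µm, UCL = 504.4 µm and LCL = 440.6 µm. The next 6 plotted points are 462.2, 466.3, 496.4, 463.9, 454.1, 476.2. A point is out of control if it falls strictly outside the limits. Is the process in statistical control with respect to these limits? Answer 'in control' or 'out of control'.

All 6 points lie within [440.6, 504.4].

in control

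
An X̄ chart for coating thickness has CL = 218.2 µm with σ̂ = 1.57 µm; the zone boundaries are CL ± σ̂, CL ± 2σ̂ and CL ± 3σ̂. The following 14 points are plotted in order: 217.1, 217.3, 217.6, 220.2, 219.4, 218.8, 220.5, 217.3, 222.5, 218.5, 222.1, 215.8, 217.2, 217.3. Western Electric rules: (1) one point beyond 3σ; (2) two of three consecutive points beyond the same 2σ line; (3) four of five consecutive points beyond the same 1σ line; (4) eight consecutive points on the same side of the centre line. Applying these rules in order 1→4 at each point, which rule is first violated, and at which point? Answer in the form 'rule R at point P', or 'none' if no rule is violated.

rule 2 at point 11

Zone of each point (C = within 1σ̂, B = 1σ̂–2σ̂, A = 2σ̂–3σ̂, * = beyond 3σ̂; sign = side of CL): 1:-C, 2:-C, 3:-C, 4:+B, 5:+C, 6:+C, 7:+B, 8:-C, 9:+A, 10:+C, 11:+A, 12:-B, 13:-C, 14:-C
Rule 2 (two of three consecutive points beyond the same 2σ limit) is satisfied at point 11.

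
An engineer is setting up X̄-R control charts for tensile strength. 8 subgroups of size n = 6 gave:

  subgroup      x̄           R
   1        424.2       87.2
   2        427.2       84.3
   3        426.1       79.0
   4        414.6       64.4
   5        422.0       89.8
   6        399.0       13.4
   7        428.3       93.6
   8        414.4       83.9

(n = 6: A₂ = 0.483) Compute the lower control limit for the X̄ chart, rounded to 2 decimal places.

X̄̄ = (424.2 + 427.2 + 426.1 + 414.6 + 422.0 + 399.0 + 428.3 + 414.4) / 8 = 3355.8000 / 8 = 419.4750
R̄ = (87.2 + 84.3 + 79.0 + 64.4 + 89.8 + 13.4 + 93.6 + 83.9) / 8 = 595.6000 / 8 = 74.4500
LCL = X̄̄ − A₂·R̄ = 419.4750 − 0.483 × 74.4500 = 383.5157

383.52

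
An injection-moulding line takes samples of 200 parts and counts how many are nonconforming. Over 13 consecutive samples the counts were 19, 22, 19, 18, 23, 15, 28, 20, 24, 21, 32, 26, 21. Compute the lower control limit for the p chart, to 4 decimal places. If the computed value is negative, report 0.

p̄ = Σdᵢ / (k·n) = 288 / (13 × 200) = 0.11077
LCL = p̄ − 3·√(p̄(1−p̄)/n) = 0.11077 − 3 × 0.02219 = 0.04419

0.0442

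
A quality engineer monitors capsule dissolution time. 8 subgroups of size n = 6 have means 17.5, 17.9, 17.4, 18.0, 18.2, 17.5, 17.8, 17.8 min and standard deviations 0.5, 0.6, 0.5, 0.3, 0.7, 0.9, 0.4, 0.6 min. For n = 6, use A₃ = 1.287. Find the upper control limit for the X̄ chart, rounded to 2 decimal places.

18.49

X̄̄ = (17.5 + 17.9 + 17.4 + 18.0 + 18.2 + 17.5 + 17.8 + 17.8) / 8 = 17.7625
s̄ = (0.5 + 0.6 + 0.5 + 0.3 + 0.7 + 0.9 + 0.4 + 0.6) / 8 = 0.5625
UCL = X̄̄ + A₃·s̄ = 17.7625 + 1.287 × 0.5625 = 18.4864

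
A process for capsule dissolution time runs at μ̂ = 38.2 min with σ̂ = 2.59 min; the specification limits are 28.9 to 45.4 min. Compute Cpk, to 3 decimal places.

Cpu = (USL − μ̂) / (3σ̂) = (45.4 − 38.2) / (3 × 2.59) = 0.9266; Cpl = (μ̂ − LSL) / (3σ̂) = (38.2 − 28.9) / (3 × 2.59) = 1.1969; Cpk = min(Cpu, Cpl) = 0.9266

0.927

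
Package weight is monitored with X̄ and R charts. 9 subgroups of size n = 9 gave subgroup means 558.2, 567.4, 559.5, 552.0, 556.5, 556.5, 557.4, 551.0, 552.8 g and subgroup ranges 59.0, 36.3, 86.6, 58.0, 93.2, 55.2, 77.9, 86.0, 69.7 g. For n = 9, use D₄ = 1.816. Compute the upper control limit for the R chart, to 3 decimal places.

125.486

R̄ = (59.0 + 36.3 + 86.6 + 58.0 + 93.2 + 55.2 + 77.9 + 86.0 + 69.7) / 9 = 621.9000 / 9 = 69.1000
UCL_R = D₄·R̄ = 1.816 × 69.1000 = 125.4856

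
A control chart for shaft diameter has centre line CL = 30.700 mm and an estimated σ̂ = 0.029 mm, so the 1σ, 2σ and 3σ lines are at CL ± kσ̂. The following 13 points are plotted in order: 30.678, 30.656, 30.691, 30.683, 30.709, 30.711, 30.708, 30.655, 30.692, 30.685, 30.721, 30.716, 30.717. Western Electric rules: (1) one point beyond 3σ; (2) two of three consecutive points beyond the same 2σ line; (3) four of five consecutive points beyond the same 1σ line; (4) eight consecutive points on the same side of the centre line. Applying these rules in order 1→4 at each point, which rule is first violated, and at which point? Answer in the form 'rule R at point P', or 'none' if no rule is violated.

Zone of each point (C = within 1σ̂, B = 1σ̂–2σ̂, A = 2σ̂–3σ̂, * = beyond 3σ̂; sign = side of CL): 1:-C, 2:-B, 3:-C, 4:-C, 5:+C, 6:+C, 7:+C, 8:-B, 9:-C, 10:-C, 11:+C, 12:+C, 13:+C
No rule fires across all 13 points.

none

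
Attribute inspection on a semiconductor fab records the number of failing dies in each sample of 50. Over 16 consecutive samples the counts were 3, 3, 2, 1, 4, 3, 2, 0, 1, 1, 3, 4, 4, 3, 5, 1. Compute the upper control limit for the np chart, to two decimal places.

7.12

p̄ = Σdᵢ / (k·n) = 40 / (16 × 50) = 0.05000
UCL = np̄ + 3·√(np̄(1−p̄)) = 2.5000 + 3 × √(2.5000×0.95000) = 2.5000 + 3 × 1.5411 = 7.1233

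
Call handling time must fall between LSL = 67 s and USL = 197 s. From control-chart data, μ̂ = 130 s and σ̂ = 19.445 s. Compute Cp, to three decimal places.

1.114

Cp = (USL − LSL) / (6σ̂) = (197 − 67) / (6 × 19.445) = 130.0000 / 116.6700 = 1.1143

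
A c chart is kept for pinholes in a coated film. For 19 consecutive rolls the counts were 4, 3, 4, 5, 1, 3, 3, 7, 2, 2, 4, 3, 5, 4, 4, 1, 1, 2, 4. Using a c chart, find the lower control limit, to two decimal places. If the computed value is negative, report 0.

c̄ = (4 + 3 + 4 + 5 + 1 + 3 + 3 + 7 + 2 + 2 + 4 + 3 + 5 + 4 + 4 + 1 + 1 + 2 + 4) / 19 = 62 / 19 = 3.2632
LCL = c̄ − 3√c̄ = 3.2632 − 3 × 1.8064 = -2.1561 → 0 (cannot be negative)

0.00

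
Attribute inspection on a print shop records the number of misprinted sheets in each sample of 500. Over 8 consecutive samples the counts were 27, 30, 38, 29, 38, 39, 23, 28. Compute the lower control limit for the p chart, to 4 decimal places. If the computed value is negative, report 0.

0.0304

p̄ = Σdᵢ / (k·n) = 252 / (8 × 500) = 0.06300
LCL = p̄ − 3·√(p̄(1−p̄)/n) = 0.06300 − 3 × 0.01087 = 0.03040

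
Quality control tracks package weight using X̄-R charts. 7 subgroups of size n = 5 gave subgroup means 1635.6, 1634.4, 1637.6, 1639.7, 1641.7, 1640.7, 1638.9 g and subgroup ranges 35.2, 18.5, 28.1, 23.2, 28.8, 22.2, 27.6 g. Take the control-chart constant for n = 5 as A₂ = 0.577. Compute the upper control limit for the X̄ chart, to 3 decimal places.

X̄̄ = (1635.6 + 1634.4 + 1637.6 + 1639.7 + 1641.7 + 1640.7 + 1638.9) / 7 = 11468.6000 / 7 = 1638.3714
R̄ = (35.2 + 18.5 + 28.1 + 23.2 + 28.8 + 22.2 + 27.6) / 7 = 183.6000 / 7 = 26.2286
UCL = X̄̄ + A₂·R̄ = 1638.3714 + 0.577 × 26.2286 = 1653.5053

1653.505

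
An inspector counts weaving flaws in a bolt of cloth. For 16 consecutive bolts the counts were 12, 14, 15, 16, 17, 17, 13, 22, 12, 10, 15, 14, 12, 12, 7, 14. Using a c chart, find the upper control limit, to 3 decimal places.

25.050

c̄ = (12 + 14 + 15 + 16 + 17 + 17 + 13 + 22 + 12 + 10 + 15 + 14 + 12 + 12 + 7 + 14) / 16 = 222 / 16 = 13.8750
UCL = c̄ + 3√c̄ = 13.8750 + 3 × √13.8750 = 13.8750 + 3 × 3.7249 = 25.0497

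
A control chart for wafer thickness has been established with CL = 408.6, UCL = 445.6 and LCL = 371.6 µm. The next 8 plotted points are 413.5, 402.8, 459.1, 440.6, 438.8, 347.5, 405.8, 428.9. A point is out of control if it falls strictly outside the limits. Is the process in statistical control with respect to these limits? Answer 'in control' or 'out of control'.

out of control

Compare each point to [371.6, 445.6]: sample 3 = 459.1 > UCL; sample 6 = 347.5 < LCL.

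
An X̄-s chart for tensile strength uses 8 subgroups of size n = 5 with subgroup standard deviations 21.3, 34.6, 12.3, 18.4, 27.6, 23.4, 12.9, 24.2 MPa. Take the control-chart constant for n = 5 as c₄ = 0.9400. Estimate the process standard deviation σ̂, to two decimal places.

23.23

s̄ = (21.3 + 34.6 + 12.3 + 18.4 + 27.6 + 23.4 + 12.9 + 24.2) / 8 = 21.8375
σ̂ = s̄ / c₄ = 21.8375 / 0.9400 = 23.2314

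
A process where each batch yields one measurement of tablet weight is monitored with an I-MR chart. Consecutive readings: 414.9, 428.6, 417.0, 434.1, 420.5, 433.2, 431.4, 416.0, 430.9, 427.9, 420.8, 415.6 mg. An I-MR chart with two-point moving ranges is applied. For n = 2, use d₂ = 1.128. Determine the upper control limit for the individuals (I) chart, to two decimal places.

X̄ = (414.9 + 428.6 + 417.0 + 434.1 + 420.5 + 433.2 + 431.4 + 416.0 + 430.9 + 427.9 + 420.8 + 415.6) / 12 = 424.2417
Moving ranges: 13.7, 11.6, 17.1, 13.6, 12.7, 1.8, 15.4, 14.9, 3.0, 7.1, 5.2; M̄R̄ = 116.1000 / 11 = 10.5545
UCL = X̄ + 3·M̄R̄/d₂ = 424.2417 + 3 × 10.5545 / 1.128 = 452.3123

452.31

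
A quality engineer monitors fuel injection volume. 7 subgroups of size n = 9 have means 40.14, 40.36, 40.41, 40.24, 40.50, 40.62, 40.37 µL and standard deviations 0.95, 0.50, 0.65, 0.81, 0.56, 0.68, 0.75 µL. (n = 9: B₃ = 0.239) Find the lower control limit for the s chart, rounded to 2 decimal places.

s̄ = (0.95 + 0.50 + 0.65 + 0.81 + 0.56 + 0.68 + 0.75) / 7 = 0.7000
LCL_s = B₃·s̄ = 0.239 × 0.7000 = 0.1673

0.17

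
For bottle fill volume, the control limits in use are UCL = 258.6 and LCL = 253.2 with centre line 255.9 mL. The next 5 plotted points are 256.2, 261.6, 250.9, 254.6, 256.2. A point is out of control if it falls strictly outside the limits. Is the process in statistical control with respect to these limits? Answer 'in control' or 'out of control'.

Compare each point to [253.2, 258.6]: sample 2 = 261.6 > UCL; sample 3 = 250.9 < LCL.

out of control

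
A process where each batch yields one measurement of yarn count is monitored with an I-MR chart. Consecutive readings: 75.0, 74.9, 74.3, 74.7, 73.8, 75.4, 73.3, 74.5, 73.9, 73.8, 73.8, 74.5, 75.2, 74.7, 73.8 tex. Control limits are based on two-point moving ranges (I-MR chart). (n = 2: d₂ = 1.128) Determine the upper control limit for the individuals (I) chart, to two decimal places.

X̄ = (75.0 + 74.9 + 74.3 + 74.7 + 73.8 + 75.4 + 73.3 + 74.5 + 73.9 + 73.8 + 73.8 + 74.5 + 75.2 + 74.7 + 73.8) / 15 = 74.3733
Moving ranges: 0.1, 0.6, 0.4, 0.9, 1.6, 2.1, 1.2, 0.6, 0.1, 0.0, 0.7, 0.7, 0.5, 0.9; M̄R̄ = 10.4000 / 14 = 0.7429
UCL = X̄ + 3·M̄R̄/d₂ = 74.3733 + 3 × 0.7429 / 1.128 = 76.3490

76.35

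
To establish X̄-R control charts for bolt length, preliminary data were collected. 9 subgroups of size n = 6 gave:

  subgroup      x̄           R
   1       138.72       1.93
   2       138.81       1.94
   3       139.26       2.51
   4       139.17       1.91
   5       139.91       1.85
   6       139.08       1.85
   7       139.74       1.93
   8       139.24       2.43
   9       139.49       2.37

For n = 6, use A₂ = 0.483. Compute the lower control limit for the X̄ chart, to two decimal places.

138.26

X̄̄ = (138.72 + 138.81 + 139.26 + 139.17 + 139.91 + 139.08 + 139.74 + 139.24 + 139.49) / 9 = 1253.4200 / 9 = 139.2689
R̄ = (1.93 + 1.94 + 2.51 + 1.91 + 1.85 + 1.85 + 1.93 + 2.43 + 2.37) / 9 = 18.7200 / 9 = 2.0800
LCL = X̄̄ − A₂·R̄ = 139.2689 − 0.483 × 2.0800 = 138.2642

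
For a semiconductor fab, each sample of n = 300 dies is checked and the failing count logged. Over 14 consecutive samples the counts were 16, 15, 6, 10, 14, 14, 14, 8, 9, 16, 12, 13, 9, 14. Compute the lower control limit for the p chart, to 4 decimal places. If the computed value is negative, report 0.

p̄ = Σdᵢ / (k·n) = 170 / (14 × 300) = 0.04048
LCL = p̄ − 3·√(p̄(1−p̄)/n) = 0.04048 − 3 × 0.01138 = 0.00634

0.0063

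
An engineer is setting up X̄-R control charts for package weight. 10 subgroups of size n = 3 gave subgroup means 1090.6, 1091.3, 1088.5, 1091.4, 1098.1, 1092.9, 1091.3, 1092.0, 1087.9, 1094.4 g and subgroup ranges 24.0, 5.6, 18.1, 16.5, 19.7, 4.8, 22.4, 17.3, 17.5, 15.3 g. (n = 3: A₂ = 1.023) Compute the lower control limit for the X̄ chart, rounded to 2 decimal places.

X̄̄ = (1090.6 + 1091.3 + 1088.5 + 1091.4 + 1098.1 + 1092.9 + 1091.3 + 1092.0 + 1087.9 + 1094.4) / 10 = 10918.4000 / 10 = 1091.8400
R̄ = (24.0 + 5.6 + 18.1 + 16.5 + 19.7 + 4.8 + 22.4 + 17.3 + 17.5 + 15.3) / 10 = 161.2000 / 10 = 16.1200
LCL = X̄̄ − A₂·R̄ = 1091.8400 − 1.023 × 16.1200 = 1075.3492

1075.35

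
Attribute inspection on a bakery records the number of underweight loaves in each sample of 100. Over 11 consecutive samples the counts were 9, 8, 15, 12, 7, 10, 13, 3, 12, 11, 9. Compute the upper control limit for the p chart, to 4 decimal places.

p̄ = Σdᵢ / (k·n) = 109 / (11 × 100) = 0.09909
UCL = p̄ + 3·√(p̄(1−p̄)/n) = 0.09909 + 3 × √(0.09909×0.90091/100) = 0.09909 + 3 × 0.02988 = 0.18873

0.1887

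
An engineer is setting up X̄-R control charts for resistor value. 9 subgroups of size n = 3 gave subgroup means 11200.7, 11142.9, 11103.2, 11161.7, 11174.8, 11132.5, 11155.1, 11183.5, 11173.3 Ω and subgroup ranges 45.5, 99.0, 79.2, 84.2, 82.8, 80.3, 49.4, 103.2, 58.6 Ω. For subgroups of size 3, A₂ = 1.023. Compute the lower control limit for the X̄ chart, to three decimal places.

X̄̄ = (11200.7 + 11142.9 + 11103.2 + 11161.7 + 11174.8 + 11132.5 + 11155.1 + 11183.5 + 11173.3) / 9 = 100427.7000 / 9 = 11158.6333
R̄ = (45.5 + 99.0 + 79.2 + 84.2 + 82.8 + 80.3 + 49.4 + 103.2 + 58.6) / 9 = 682.2000 / 9 = 75.8000
LCL = X̄̄ − A₂·R̄ = 11158.6333 − 1.023 × 75.8000 = 11081.0899

11081.090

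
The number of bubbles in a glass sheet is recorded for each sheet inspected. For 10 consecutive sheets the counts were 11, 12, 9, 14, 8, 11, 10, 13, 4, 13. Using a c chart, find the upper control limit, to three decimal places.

c̄ = (11 + 12 + 9 + 14 + 8 + 11 + 10 + 13 + 4 + 13) / 10 = 105 / 10 = 10.5000
UCL = c̄ + 3√c̄ = 10.5000 + 3 × √10.5000 = 10.5000 + 3 × 3.2404 = 20.2211

20.221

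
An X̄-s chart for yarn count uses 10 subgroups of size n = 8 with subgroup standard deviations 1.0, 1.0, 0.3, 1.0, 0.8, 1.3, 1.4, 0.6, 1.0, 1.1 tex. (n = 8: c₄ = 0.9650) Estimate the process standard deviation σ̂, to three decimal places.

s̄ = (1.0 + 1.0 + 0.3 + 1.0 + 0.8 + 1.3 + 1.4 + 0.6 + 1.0 + 1.1) / 10 = 0.9500
σ̂ = s̄ / c₄ = 0.9500 / 0.9650 = 0.9845

0.984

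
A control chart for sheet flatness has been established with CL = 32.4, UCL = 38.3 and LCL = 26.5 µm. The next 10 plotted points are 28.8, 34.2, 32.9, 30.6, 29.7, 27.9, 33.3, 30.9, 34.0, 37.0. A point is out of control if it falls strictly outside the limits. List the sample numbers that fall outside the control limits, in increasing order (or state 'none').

All 10 points lie within [26.5, 38.3].

none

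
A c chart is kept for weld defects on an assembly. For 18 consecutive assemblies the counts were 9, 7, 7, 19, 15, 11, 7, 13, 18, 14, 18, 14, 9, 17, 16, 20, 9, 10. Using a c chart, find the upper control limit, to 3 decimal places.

23.738

c̄ = (9 + 7 + 7 + 19 + 15 + 11 + 7 + 13 + 18 + 14 + 18 + 14 + 9 + 17 + 16 + 20 + 9 + 10) / 18 = 233 / 18 = 12.9444
UCL = c̄ + 3√c̄ = 12.9444 + 3 × √12.9444 = 12.9444 + 3 × 3.5978 = 23.7380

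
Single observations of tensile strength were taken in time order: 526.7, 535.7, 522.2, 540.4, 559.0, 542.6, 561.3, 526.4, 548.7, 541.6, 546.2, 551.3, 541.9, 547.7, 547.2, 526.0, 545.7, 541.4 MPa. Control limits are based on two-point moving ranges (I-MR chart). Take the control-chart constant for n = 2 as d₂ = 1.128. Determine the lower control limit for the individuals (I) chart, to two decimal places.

X̄ = (526.7 + 535.7 + 522.2 + 540.4 + 559.0 + 542.6 + 561.3 + 526.4 + 548.7 + 541.6 + 546.2 + 551.3 + 541.9 + 547.7 + 547.2 + 526.0 + 545.7 + 541.4) / 18 = 541.7778
Moving ranges: 9.0, 13.5, 18.2, 18.6, 16.4, 18.7, 34.9, 22.3, 7.1, 4.6, 5.1, 9.4, 5.8, 0.5, 21.2, 19.7, 4.3; M̄R̄ = 229.3000 / 17 = 13.4882
LCL = X̄ − 3·M̄R̄/d₂ = 541.7778 − 3 × 13.4882 / 1.128 = 505.9048

505.90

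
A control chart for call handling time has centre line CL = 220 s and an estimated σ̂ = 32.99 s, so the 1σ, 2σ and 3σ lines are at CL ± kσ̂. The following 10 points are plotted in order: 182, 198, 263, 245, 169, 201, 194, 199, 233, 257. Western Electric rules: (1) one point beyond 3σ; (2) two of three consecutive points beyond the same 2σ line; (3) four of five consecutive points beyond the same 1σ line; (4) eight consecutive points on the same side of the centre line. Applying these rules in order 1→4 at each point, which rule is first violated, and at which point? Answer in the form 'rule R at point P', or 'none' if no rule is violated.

Zone of each point (C = within 1σ̂, B = 1σ̂–2σ̂, A = 2σ̂–3σ̂, * = beyond 3σ̂; sign = side of CL): 1:-B, 2:-C, 3:+B, 4:+C, 5:-B, 6:-C, 7:-C, 8:-C, 9:+C, 10:+B
No rule fires across all 10 points.

none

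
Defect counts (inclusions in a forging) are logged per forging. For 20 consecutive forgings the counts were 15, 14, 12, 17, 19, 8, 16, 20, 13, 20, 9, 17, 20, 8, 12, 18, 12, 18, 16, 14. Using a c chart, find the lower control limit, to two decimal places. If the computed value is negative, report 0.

c̄ = (15 + 14 + 12 + 17 + 19 + 8 + 16 + 20 + 13 + 20 + 9 + 17 + 20 + 8 + 12 + 18 + 12 + 18 + 16 + 14) / 20 = 298 / 20 = 14.9000
LCL = c̄ − 3√c̄ = 14.9000 − 3 × 3.8601 = 3.3198

3.32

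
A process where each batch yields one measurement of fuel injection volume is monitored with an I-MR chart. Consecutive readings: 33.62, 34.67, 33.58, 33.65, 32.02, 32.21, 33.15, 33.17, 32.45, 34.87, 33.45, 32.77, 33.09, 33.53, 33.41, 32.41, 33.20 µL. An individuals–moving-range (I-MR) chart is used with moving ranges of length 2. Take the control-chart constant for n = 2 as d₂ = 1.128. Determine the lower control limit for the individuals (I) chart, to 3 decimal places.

31.106

X̄ = (33.62 + 34.67 + 33.58 + 33.65 + 32.02 + 32.21 + 33.15 + 33.17 + 32.45 + 34.87 + 33.45 + 32.77 + 33.09 + 33.53 + 33.41 + 32.41 + 33.20) / 17 = 33.2500
Moving ranges: 1.05, 1.09, 0.07, 1.63, 0.19, 0.94, 0.02, 0.72, 2.42, 1.42, 0.68, 0.32, 0.44, 0.12, 1.00, 0.79; M̄R̄ = 12.9000 / 16 = 0.8063
LCL = X̄ − 3·M̄R̄/d₂ = 33.2500 − 3 × 0.8063 / 1.128 = 31.1057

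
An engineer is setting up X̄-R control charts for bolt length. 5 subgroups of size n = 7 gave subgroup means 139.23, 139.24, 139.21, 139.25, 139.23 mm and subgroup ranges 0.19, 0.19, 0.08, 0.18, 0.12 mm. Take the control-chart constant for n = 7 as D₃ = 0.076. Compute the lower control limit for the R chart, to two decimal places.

0.01

R̄ = (0.19 + 0.19 + 0.08 + 0.18 + 0.12) / 5 = 0.7600 / 5 = 0.1520
LCL_R = D₃·R̄ = 0.076 × 0.1520 = 0.0116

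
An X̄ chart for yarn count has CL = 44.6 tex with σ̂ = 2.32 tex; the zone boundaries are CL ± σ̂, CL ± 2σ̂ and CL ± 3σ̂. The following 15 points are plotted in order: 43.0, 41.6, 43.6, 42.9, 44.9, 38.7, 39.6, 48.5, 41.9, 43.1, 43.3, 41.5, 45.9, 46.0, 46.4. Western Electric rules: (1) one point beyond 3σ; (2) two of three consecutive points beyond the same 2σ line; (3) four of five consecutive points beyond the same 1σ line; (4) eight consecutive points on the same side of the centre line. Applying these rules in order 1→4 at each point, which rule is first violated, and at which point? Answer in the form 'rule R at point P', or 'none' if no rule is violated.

rule 2 at point 7

Zone of each point (C = within 1σ̂, B = 1σ̂–2σ̂, A = 2σ̂–3σ̂, * = beyond 3σ̂; sign = side of CL): 1:-C, 2:-B, 3:-C, 4:-C, 5:+C, 6:-A, 7:-A, 8:+B, 9:-B, 10:-C, 11:-C, 12:-B, 13:+C, 14:+C, 15:+C
Rule 2 (two of three consecutive points beyond the same 2σ limit) is satisfied at point 7.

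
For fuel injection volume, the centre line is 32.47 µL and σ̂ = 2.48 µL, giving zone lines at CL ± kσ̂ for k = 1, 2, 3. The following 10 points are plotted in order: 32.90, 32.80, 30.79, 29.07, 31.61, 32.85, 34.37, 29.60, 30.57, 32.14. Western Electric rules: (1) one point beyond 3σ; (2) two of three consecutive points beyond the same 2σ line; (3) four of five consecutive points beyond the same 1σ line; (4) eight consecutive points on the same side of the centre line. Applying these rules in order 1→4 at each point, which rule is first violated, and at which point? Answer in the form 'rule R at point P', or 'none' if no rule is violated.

none

Zone of each point (C = within 1σ̂, B = 1σ̂–2σ̂, A = 2σ̂–3σ̂, * = beyond 3σ̂; sign = side of CL): 1:+C, 2:+C, 3:-C, 4:-B, 5:-C, 6:+C, 7:+C, 8:-B, 9:-C, 10:-C
No rule fires across all 10 points.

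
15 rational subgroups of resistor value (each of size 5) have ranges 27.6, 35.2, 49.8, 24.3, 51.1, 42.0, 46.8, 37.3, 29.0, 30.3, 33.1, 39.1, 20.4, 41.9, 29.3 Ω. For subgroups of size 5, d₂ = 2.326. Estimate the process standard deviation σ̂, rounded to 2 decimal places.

15.40

R̄ = (27.6 + 35.2 + 49.8 + 24.3 + 51.1 + 42.0 + 46.8 + 37.3 + 29.0 + 30.3 + 33.1 + 39.1 + 20.4 + 41.9 + 29.3) / 15 = 35.8133
σ̂ = R̄ / d₂ = 35.8133 / 2.326 = 15.3970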